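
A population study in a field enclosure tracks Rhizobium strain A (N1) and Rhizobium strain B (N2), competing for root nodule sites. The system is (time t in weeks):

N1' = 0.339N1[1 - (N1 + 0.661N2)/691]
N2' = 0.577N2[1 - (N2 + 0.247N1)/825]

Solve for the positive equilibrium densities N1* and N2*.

Setting both brackets to zero gives the nullclines N1 + 0.661N2 = 691 and 0.247N1 + N2 = 825.
Substituting N2 = 825 - 0.247N1 into the first: N1(1 - 0.661·0.247) = 691 - 0.661·825.
So N1* = 146/0.837 = 174, and then N2* = 825 - 0.247·174 = 782.

N1* ≈ 174, N2* ≈ 782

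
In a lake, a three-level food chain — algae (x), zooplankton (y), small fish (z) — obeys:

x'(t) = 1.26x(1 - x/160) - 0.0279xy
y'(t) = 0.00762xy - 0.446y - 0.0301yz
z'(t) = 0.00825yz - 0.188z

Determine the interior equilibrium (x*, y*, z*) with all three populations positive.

x* ≈ 79.3, y* ≈ 22.8, z* ≈ 5.25

From dz/dt = 0: 0.00825y* = 0.188, so y* = 22.8.
From dx/dt = 0: 1.26(1 - x*/160) = 0.0279·22.8, giving x* = 160·(1 - 0.505) = 79.3.
From dy/dt = 0: 0.00762·79.3 - 0.446 = 0.0301z*, so z* = 0.158/0.0301 = 5.25.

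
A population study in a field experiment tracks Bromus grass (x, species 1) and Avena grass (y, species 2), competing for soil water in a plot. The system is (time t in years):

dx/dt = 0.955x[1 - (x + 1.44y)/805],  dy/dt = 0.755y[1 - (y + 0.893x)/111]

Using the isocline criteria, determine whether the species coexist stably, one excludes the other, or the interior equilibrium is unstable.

species 1 excludes species 2

Compare the nullcline intercepts: K1/α12 = 805/1.44 = 559 > K2 = 111; K2/α21 = 111/0.893 = 124 < K1 = 805.
Since the inequalities point opposite ways, species 1 can invade but species 2 cannot.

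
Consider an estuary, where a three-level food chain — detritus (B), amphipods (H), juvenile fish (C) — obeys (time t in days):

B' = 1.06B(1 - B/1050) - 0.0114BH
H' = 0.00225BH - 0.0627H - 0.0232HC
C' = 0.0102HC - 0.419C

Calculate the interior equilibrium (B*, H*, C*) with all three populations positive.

From dC/dt = 0: 0.0102H* = 0.419, so H* = 41.1.
From dB/dt = 0: 1.06(1 - B*/1050) = 0.0114·41.1, giving B* = 1050·(1 - 0.442) = 586.
From dH/dt = 0: 0.00225·586 - 0.0627 = 0.0232C*, so C* = 1.26/0.0232 = 54.1.

B* ≈ 586, H* ≈ 41.1, C* ≈ 54.1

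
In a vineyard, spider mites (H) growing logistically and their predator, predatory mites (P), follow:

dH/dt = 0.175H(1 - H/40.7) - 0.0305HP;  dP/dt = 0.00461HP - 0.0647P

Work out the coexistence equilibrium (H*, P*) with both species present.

H* ≈ 14, P* ≈ 3.76

From dP/dt = 0 with P > 0: 0.00461H* = 0.0647, so H* = 14.
Substitute into dH/dt = 0: 0.175(1 - 14/40.7) = 0.0305P*.
The bracket is 0.655, giving P* = 0.115/0.0305 = 3.76.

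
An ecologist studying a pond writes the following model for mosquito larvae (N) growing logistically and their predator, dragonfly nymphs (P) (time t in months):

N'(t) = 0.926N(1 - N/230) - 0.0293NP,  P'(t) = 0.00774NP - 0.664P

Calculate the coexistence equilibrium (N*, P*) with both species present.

From dP/dt = 0 with P > 0: 0.00774N* = 0.664, so N* = 85.8.
Substitute into dN/dt = 0: 0.926(1 - 85.8/230) = 0.0293P*.
The bracket is 0.627, giving P* = 0.581/0.0293 = 19.8.

N* ≈ 85.8, P* ≈ 19.8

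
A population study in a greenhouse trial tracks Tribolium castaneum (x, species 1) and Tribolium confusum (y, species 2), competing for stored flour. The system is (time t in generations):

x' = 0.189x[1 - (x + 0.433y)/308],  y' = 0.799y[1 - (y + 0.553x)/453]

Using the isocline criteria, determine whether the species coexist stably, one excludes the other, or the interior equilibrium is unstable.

stable coexistence

Compare the nullcline intercepts: K1/α12 = 308/0.433 = 711 > K2 = 453; K2/α21 = 453/0.553 = 819 > K1 = 308.
Since both inequalities hold, each species can invade when rare, so the interior equilibrium is stable.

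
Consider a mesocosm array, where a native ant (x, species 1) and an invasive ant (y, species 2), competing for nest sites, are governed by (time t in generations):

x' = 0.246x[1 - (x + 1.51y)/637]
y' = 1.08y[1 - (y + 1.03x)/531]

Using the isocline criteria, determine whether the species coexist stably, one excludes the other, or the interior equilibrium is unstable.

unstable coexistence (outcome depends on initial conditions)

Compare the nullcline intercepts: K1/α12 = 637/1.51 = 422 < K2 = 531; K2/α21 = 531/1.03 = 516 < K1 = 637.
Since both are reversed, neither can invade when rare; the interior point is a saddle.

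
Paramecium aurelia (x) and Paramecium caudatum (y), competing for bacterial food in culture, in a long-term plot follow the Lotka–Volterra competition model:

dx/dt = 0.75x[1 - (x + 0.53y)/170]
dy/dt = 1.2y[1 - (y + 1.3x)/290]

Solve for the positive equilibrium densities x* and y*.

Setting both brackets to zero gives the nullclines x + 0.53y = 170 and 1.3x + y = 290.
Substituting y = 290 - 1.3x into the first: x(1 - 0.53·1.3) = 170 - 0.53·290.
So x* = 16.3/0.311 = 52.4, and then y* = 290 - 1.3·52.4 = 222.

x* ≈ 52.4, y* ≈ 222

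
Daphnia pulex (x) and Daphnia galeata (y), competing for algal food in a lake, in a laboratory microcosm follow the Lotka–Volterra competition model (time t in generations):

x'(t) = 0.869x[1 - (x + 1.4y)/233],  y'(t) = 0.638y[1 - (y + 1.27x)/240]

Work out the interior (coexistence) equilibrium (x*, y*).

Setting both brackets to zero gives the nullclines x + 1.4y = 233 and 1.27x + y = 240.
Substituting y = 240 - 1.27x into the first: x(1 - 1.4·1.27) = 233 - 1.4·240.
So x* = -103/-0.778 = 132, and then y* = 240 - 1.27·132 = 71.9.

x* ≈ 132, y* ≈ 71.9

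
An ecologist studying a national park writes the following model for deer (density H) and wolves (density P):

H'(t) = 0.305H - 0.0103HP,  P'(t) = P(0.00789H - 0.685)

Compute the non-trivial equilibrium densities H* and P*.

H* ≈ 86.8, P* ≈ 29.6

Set dP/dt = 0 with P > 0: 0.00789H - 0.685 = 0, so H* = 0.685/0.00789 = 86.8.
Set dH/dt = 0 with H > 0: 0.305 - 0.0103P = 0, so P* = 0.305/0.0103 = 29.6.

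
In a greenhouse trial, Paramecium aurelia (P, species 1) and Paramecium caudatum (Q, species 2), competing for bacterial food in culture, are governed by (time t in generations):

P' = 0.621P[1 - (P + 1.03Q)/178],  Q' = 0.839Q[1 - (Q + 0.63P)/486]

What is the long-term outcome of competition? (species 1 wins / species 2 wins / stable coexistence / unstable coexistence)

Compare the nullcline intercepts: K1/α12 = 178/1.03 = 173 < K2 = 486; K2/α21 = 486/0.63 = 771 > K1 = 178.
Since the inequalities point opposite ways, species 2 can invade but species 1 cannot.

species 2 excludes species 1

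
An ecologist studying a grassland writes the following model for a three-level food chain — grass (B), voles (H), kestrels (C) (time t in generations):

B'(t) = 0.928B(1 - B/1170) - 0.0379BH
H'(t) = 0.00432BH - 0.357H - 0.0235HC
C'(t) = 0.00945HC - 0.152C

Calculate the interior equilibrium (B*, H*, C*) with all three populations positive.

B* ≈ 401, H* ≈ 16.1, C* ≈ 58.6

From dC/dt = 0: 0.00945H* = 0.152, so H* = 16.1.
From dB/dt = 0: 0.928(1 - B*/1170) = 0.0379·16.1, giving B* = 1170·(1 - 0.657) = 401.
From dH/dt = 0: 0.00432·401 - 0.357 = 0.0235C*, so C* = 1.38/0.0235 = 58.6.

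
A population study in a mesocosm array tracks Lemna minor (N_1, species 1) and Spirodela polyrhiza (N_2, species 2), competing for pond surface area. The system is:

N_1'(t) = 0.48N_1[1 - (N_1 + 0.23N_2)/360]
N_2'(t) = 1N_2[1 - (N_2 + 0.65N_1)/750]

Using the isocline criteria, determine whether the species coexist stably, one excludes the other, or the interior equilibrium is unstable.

stable coexistence

Compare the nullcline intercepts: K1/α12 = 360/0.23 = 1570 > K2 = 750; K2/α21 = 750/0.65 = 1150 > K1 = 360.
Since both inequalities hold, each species can invade when rare, so the interior equilibrium is stable.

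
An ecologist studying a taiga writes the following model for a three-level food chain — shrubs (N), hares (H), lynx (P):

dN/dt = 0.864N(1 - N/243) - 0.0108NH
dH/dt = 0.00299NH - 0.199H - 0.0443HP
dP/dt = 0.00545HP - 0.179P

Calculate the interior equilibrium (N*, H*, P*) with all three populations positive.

N* ≈ 143, H* ≈ 32.8, P* ≈ 5.18

From dP/dt = 0: 0.00545H* = 0.179, so H* = 32.8.
From dN/dt = 0: 0.864(1 - N*/243) = 0.0108·32.8, giving N* = 243·(1 - 0.411) = 143.
From dH/dt = 0: 0.00299·143 - 0.199 = 0.0443P*, so P* = 0.229/0.0443 = 5.18.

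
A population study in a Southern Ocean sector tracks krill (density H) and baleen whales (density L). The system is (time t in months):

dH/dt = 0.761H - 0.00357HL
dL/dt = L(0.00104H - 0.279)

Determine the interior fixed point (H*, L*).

Set dL/dt = 0 with L > 0: 0.00104H - 0.279 = 0, so H* = 0.279/0.00104 = 268.
Set dH/dt = 0 with H > 0: 0.761 - 0.00357L = 0, so L* = 0.761/0.00357 = 213.

H* ≈ 268, L* ≈ 213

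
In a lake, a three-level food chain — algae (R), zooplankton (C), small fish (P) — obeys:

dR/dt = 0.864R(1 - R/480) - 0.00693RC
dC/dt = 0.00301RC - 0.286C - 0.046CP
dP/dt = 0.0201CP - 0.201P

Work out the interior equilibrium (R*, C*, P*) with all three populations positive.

From dP/dt = 0: 0.0201C* = 0.201, so C* = 10.
From dR/dt = 0: 0.864(1 - R*/480) = 0.00693·10, giving R* = 480·(1 - 0.0802) = 442.
From dC/dt = 0: 0.00301·442 - 0.286 = 0.046P*, so P* = 1.04/0.046 = 22.7.

R* ≈ 442, C* ≈ 10, P* ≈ 22.7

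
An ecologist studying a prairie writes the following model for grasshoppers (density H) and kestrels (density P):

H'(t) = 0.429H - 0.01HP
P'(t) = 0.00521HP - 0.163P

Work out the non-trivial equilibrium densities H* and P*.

H* ≈ 31.3, P* ≈ 42.9

Set dP/dt = 0 with P > 0: 0.00521H - 0.163 = 0, so H* = 0.163/0.00521 = 31.3.
Set dH/dt = 0 with H > 0: 0.429 - 0.01P = 0, so P* = 0.429/0.01 = 42.9.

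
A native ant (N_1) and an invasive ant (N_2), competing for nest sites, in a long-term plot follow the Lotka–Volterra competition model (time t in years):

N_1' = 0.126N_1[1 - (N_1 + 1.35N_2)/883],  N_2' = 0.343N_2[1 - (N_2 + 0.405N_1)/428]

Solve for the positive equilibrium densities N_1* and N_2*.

Setting both brackets to zero gives the nullclines N_1 + 1.35N_2 = 883 and 0.405N_1 + N_2 = 428.
Substituting N_2 = 428 - 0.405N_1 into the first: N_1(1 - 1.35·0.405) = 883 - 1.35·428.
So N_1* = 305/0.453 = 673, and then N_2* = 428 - 0.405·673 = 155.

N_1* ≈ 673, N_2* ≈ 155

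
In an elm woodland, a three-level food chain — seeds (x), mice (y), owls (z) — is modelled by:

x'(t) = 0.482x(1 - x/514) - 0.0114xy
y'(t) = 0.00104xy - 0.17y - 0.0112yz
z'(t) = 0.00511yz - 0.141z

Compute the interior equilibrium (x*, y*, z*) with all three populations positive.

x* ≈ 179, y* ≈ 27.6, z* ≈ 1.4

From dz/dt = 0: 0.00511y* = 0.141, so y* = 27.6.
From dx/dt = 0: 0.482(1 - x*/514) = 0.0114·27.6, giving x* = 514·(1 - 0.653) = 179.
From dy/dt = 0: 0.00104·179 - 0.17 = 0.0112z*, so z* = 0.0157/0.0112 = 1.4.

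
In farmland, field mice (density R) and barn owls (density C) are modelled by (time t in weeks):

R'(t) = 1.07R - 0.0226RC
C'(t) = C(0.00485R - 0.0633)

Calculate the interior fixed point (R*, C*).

Set dC/dt = 0 with C > 0: 0.00485R - 0.0633 = 0, so R* = 0.0633/0.00485 = 13.1.
Set dR/dt = 0 with R > 0: 1.07 - 0.0226C = 0, so C* = 1.07/0.0226 = 47.3.

R* ≈ 13.1, C* ≈ 47.3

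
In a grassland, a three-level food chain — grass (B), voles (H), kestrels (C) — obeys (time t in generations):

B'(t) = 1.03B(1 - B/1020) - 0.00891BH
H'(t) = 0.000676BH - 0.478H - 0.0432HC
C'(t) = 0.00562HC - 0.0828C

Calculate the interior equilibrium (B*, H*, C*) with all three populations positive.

B* ≈ 890, H* ≈ 14.7, C* ≈ 2.86

From dC/dt = 0: 0.00562H* = 0.0828, so H* = 14.7.
From dB/dt = 0: 1.03(1 - B*/1020) = 0.00891·14.7, giving B* = 1020·(1 - 0.127) = 890.
From dH/dt = 0: 0.000676·890 - 0.478 = 0.0432C*, so C* = 0.124/0.0432 = 2.86.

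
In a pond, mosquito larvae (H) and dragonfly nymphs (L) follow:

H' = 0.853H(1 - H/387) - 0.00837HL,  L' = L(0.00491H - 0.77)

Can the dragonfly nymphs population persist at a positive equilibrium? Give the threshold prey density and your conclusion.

The predator equation gives dL/dt > 0 only when H > 0.77/0.00491 = 157.
Without the predator, H → K = 387. Since 387 > 157, the predator can invade and persist.

Threshold H = 157; K > 157, so yes, the predator persists.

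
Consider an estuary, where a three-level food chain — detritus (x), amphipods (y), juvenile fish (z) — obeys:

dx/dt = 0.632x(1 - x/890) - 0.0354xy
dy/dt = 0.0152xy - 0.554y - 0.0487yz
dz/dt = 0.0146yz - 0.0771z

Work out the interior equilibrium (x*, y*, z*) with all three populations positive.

x* ≈ 627, y* ≈ 5.28, z* ≈ 184

From dz/dt = 0: 0.0146y* = 0.0771, so y* = 5.28.
From dx/dt = 0: 0.632(1 - x*/890) = 0.0354·5.28, giving x* = 890·(1 - 0.296) = 627.
From dy/dt = 0: 0.0152·627 - 0.554 = 0.0487z*, so z* = 8.97/0.0487 = 184.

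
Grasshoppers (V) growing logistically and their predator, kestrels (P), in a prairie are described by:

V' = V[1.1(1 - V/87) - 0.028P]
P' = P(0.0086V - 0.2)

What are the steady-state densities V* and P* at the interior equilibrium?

V* ≈ 23.3, P* ≈ 28.8

From dP/dt = 0 with P > 0: 0.0086V* = 0.2, so V* = 23.3.
Substitute into dV/dt = 0: 1.1(1 - 23.3/87) = 0.028P*.
The bracket is 0.733, giving P* = 0.806/0.028 = 28.8.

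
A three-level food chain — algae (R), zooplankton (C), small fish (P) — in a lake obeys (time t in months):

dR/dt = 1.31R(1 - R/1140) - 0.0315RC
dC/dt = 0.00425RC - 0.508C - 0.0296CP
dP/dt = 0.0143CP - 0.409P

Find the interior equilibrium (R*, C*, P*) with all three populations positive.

From dP/dt = 0: 0.0143C* = 0.409, so C* = 28.6.
From dR/dt = 0: 1.31(1 - R*/1140) = 0.0315·28.6, giving R* = 1140·(1 - 0.688) = 356.
From dC/dt = 0: 0.00425·356 - 0.508 = 0.0296P*, so P* = 1/0.0296 = 33.9.

R* ≈ 356, C* ≈ 28.6, P* ≈ 33.9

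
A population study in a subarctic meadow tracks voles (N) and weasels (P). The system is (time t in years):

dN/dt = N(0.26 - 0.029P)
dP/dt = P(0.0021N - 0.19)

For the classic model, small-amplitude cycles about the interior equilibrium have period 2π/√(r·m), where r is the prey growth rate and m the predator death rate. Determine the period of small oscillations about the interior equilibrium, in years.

T ≈ 28.3 years

Here r = 0.26 and m = 0.19, so r·m = 0.0494.
ω = √0.0494 = 0.222 per year, hence T = 2π/ω ≈ 28.3 years.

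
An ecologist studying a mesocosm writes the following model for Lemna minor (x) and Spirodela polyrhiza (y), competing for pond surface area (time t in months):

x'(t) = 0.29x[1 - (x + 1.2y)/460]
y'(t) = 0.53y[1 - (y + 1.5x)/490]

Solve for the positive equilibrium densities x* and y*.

x* ≈ 160, y* ≈ 250

Setting both brackets to zero gives the nullclines x + 1.2y = 460 and 1.5x + y = 490.
Substituting y = 490 - 1.5x into the first: x(1 - 1.2·1.5) = 460 - 1.2·490.
So x* = -128/-0.8 = 160, and then y* = 490 - 1.5·160 = 250.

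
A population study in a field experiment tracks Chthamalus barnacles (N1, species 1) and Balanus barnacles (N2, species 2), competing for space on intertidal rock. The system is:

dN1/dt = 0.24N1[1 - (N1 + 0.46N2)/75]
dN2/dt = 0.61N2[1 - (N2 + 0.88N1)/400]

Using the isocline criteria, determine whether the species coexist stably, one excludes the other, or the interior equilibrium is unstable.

Compare the nullcline intercepts: K1/α12 = 75/0.46 = 163 < K2 = 400; K2/α21 = 400/0.88 = 455 > K1 = 75.
Since the inequalities point opposite ways, species 2 can invade but species 1 cannot.

species 2 excludes species 1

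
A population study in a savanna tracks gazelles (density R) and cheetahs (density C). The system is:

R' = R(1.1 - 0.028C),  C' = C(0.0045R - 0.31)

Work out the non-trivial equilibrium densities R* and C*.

Set dC/dt = 0 with C > 0: 0.0045R - 0.31 = 0, so R* = 0.31/0.0045 = 68.9.
Set dR/dt = 0 with R > 0: 1.1 - 0.028C = 0, so C* = 1.1/0.028 = 39.3.

R* ≈ 68.9, C* ≈ 39.3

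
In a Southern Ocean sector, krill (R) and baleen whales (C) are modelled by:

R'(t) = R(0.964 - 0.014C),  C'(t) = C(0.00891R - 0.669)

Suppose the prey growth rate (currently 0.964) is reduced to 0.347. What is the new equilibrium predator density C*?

C* ≈ 24.8

At the interior fixed point, setting dR/dt = 0 with R > 0 fixes C* = (prey growth rate)/(RC coefficient) — independent of the other coefficients.
With the change, C* = 0.347/0.014 = 24.8; it falls from 68.9.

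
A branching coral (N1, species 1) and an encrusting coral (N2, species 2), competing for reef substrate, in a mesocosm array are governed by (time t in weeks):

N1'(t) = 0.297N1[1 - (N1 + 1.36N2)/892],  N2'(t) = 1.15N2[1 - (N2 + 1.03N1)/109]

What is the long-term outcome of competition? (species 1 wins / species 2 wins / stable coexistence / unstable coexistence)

species 1 excludes species 2

Compare the nullcline intercepts: K1/α12 = 892/1.36 = 656 > K2 = 109; K2/α21 = 109/1.03 = 106 < K1 = 892.
Since the inequalities point opposite ways, species 1 can invade but species 2 cannot.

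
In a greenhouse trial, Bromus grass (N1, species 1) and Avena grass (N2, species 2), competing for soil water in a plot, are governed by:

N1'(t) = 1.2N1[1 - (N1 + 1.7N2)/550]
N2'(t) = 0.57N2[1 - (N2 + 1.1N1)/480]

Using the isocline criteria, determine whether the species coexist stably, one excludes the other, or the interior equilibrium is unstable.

unstable coexistence (outcome depends on initial conditions)

Compare the nullcline intercepts: K1/α12 = 550/1.7 = 324 < K2 = 480; K2/α21 = 480/1.1 = 436 < K1 = 550.
Since both are reversed, neither can invade when rare; the interior point is a saddle.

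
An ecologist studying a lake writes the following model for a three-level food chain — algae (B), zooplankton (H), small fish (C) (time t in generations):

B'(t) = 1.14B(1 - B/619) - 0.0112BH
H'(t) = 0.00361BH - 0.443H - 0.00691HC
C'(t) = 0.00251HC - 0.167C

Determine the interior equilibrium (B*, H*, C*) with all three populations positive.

B* ≈ 214, H* ≈ 66.5, C* ≈ 47.9

From dC/dt = 0: 0.00251H* = 0.167, so H* = 66.5.
From dB/dt = 0: 1.14(1 - B*/619) = 0.0112·66.5, giving B* = 619·(1 - 0.654) = 214.
From dH/dt = 0: 0.00361·214 - 0.443 = 0.00691C*, so C* = 0.331/0.00691 = 47.9.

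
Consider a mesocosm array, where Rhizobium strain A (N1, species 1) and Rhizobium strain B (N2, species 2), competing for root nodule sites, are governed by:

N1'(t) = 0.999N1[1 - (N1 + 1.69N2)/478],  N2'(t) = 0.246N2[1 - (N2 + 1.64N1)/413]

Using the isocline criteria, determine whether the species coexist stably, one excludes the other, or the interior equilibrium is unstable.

unstable coexistence (outcome depends on initial conditions)

Compare the nullcline intercepts: K1/α12 = 478/1.69 = 283 < K2 = 413; K2/α21 = 413/1.64 = 252 < K1 = 478.
Since both are reversed, neither can invade when rare; the interior point is a saddle.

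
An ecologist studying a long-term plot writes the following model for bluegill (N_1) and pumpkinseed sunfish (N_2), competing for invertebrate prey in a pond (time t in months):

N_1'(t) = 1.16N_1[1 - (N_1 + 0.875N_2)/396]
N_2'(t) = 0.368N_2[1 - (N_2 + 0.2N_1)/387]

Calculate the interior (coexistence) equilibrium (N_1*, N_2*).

Setting both brackets to zero gives the nullclines N_1 + 0.875N_2 = 396 and 0.2N_1 + N_2 = 387.
Substituting N_2 = 387 - 0.2N_1 into the first: N_1(1 - 0.875·0.2) = 396 - 0.875·387.
So N_1* = 57.4/0.825 = 69.5, and then N_2* = 387 - 0.2·69.5 = 373.

N_1* ≈ 69.5, N_2* ≈ 373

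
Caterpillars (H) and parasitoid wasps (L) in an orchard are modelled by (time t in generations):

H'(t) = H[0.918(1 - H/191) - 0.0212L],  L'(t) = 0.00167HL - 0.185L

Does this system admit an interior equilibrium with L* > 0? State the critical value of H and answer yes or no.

Threshold H = 111; K > 111, so yes, the predator persists.

The predator equation gives dL/dt > 0 only when H > 0.185/0.00167 = 111.
Without the predator, H → K = 191. Since 191 > 111, the predator can invade and persist.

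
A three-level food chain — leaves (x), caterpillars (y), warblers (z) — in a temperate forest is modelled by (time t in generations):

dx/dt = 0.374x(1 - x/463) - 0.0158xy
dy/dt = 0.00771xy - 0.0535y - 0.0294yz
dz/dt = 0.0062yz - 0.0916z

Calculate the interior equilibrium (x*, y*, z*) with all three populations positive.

From dz/dt = 0: 0.0062y* = 0.0916, so y* = 14.8.
From dx/dt = 0: 0.374(1 - x*/463) = 0.0158·14.8, giving x* = 463·(1 - 0.624) = 174.
From dy/dt = 0: 0.00771·174 - 0.0535 = 0.0294z*, so z* = 1.29/0.0294 = 43.8.

x* ≈ 174, y* ≈ 14.8, z* ≈ 43.8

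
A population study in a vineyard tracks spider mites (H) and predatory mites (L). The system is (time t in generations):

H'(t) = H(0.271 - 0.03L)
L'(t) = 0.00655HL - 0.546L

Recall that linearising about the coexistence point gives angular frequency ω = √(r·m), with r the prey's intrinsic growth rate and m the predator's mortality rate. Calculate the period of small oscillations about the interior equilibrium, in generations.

T ≈ 16.3 generations

Here r = 0.271 and m = 0.546, so r·m = 0.148.
ω = √0.148 = 0.385 per generation, hence T = 2π/ω ≈ 16.3 generations.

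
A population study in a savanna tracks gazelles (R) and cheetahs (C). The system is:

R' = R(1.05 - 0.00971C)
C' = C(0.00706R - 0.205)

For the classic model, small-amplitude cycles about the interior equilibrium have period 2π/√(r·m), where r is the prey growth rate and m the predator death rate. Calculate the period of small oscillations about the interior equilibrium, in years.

Here r = 1.05 and m = 0.205, so r·m = 0.215.
ω = √0.215 = 0.464 per year, hence T = 2π/ω ≈ 13.5 years.

T ≈ 13.5 years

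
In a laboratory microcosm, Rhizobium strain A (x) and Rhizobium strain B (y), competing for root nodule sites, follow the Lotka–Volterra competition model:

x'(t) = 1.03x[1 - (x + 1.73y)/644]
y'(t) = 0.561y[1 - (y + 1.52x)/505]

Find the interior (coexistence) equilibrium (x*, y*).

x* ≈ 141, y* ≈ 291

Setting both brackets to zero gives the nullclines x + 1.73y = 644 and 1.52x + y = 505.
Substituting y = 505 - 1.52x into the first: x(1 - 1.73·1.52) = 644 - 1.73·505.
So x* = -230/-1.63 = 141, and then y* = 505 - 1.52·141 = 291.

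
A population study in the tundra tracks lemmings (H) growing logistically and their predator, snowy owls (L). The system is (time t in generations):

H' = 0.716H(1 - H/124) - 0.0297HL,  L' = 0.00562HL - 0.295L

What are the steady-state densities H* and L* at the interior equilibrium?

H* ≈ 52.5, L* ≈ 13.9

From dL/dt = 0 with L > 0: 0.00562H* = 0.295, so H* = 52.5.
Substitute into dH/dt = 0: 0.716(1 - 52.5/124) = 0.0297L*.
The bracket is 0.577, giving L* = 0.413/0.0297 = 13.9.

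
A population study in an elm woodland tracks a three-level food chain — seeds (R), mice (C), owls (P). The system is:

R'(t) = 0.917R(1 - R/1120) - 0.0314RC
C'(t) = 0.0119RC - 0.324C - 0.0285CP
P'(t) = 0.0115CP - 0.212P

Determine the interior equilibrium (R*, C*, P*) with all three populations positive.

From dP/dt = 0: 0.0115C* = 0.212, so C* = 18.4.
From dR/dt = 0: 0.917(1 - R*/1120) = 0.0314·18.4, giving R* = 1120·(1 - 0.631) = 413.
From dC/dt = 0: 0.0119·413 - 0.324 = 0.0285P*, so P* = 4.59/0.0285 = 161.

R* ≈ 413, C* ≈ 18.4, P* ≈ 161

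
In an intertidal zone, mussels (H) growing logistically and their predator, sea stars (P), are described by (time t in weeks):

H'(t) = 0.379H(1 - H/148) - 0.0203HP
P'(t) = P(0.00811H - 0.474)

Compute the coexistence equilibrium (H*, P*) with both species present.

From dP/dt = 0 with P > 0: 0.00811H* = 0.474, so H* = 58.4.
Substitute into dH/dt = 0: 0.379(1 - 58.4/148) = 0.0203P*.
The bracket is 0.605, giving P* = 0.229/0.0203 = 11.3.

H* ≈ 58.4, P* ≈ 11.3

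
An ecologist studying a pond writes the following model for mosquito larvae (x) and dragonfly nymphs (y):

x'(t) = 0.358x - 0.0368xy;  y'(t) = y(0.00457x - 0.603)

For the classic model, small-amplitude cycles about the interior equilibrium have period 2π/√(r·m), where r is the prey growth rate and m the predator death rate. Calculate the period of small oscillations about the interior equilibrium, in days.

Here r = 0.358 and m = 0.603, so r·m = 0.216.
ω = √0.216 = 0.465 per day, hence T = 2π/ω ≈ 13.5 days.

T ≈ 13.5 days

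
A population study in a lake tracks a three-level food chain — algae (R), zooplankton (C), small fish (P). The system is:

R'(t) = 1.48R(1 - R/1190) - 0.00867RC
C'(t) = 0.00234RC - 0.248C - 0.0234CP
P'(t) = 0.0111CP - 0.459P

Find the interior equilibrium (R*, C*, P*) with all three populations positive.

From dP/dt = 0: 0.0111C* = 0.459, so C* = 41.4.
From dR/dt = 0: 1.48(1 - R*/1190) = 0.00867·41.4, giving R* = 1190·(1 - 0.242) = 902.
From dC/dt = 0: 0.00234·902 - 0.248 = 0.0234P*, so P* = 1.86/0.0234 = 79.6.

R* ≈ 902, C* ≈ 41.4, P* ≈ 79.6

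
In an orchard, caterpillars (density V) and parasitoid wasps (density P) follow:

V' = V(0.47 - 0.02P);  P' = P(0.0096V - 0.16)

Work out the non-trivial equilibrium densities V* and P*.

V* ≈ 16.7, P* ≈ 23.5

Set dP/dt = 0 with P > 0: 0.0096V - 0.16 = 0, so V* = 0.16/0.0096 = 16.7.
Set dV/dt = 0 with V > 0: 0.47 - 0.02P = 0, so P* = 0.47/0.02 = 23.5.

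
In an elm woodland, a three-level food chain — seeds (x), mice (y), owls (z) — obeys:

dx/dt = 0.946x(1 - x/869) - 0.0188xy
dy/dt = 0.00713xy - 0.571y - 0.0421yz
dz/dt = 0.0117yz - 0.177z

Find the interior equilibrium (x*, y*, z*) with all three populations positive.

From dz/dt = 0: 0.0117y* = 0.177, so y* = 15.1.
From dx/dt = 0: 0.946(1 - x*/869) = 0.0188·15.1, giving x* = 869·(1 - 0.301) = 608.
From dy/dt = 0: 0.00713·608 - 0.571 = 0.0421z*, so z* = 3.76/0.0421 = 89.4.

x* ≈ 608, y* ≈ 15.1, z* ≈ 89.4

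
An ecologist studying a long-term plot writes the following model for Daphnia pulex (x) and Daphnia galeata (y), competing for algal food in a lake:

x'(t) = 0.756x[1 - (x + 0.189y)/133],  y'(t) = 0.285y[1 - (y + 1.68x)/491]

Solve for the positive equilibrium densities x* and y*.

x* ≈ 58.9, y* ≈ 392

Setting both brackets to zero gives the nullclines x + 0.189y = 133 and 1.68x + y = 491.
Substituting y = 491 - 1.68x into the first: x(1 - 0.189·1.68) = 133 - 0.189·491.
So x* = 40.2/0.682 = 58.9, and then y* = 491 - 1.68·58.9 = 392.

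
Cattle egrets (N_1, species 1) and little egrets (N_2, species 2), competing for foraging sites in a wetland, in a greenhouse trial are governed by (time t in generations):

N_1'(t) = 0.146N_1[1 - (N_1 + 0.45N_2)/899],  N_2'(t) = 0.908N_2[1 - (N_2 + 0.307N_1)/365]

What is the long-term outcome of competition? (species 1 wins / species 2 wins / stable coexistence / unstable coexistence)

Compare the nullcline intercepts: K1/α12 = 899/0.45 = 2000 > K2 = 365; K2/α21 = 365/0.307 = 1190 > K1 = 899.
Since both inequalities hold, each species can invade when rare, so the interior equilibrium is stable.

stable coexistence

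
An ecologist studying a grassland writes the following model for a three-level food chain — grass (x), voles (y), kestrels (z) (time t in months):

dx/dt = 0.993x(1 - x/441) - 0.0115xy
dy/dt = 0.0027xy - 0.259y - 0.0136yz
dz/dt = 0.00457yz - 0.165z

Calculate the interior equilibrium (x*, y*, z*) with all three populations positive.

x* ≈ 257, y* ≈ 36.1, z* ≈ 31.9

From dz/dt = 0: 0.00457y* = 0.165, so y* = 36.1.
From dx/dt = 0: 0.993(1 - x*/441) = 0.0115·36.1, giving x* = 441·(1 - 0.418) = 257.
From dy/dt = 0: 0.0027·257 - 0.259 = 0.0136z*, so z* = 0.434/0.0136 = 31.9.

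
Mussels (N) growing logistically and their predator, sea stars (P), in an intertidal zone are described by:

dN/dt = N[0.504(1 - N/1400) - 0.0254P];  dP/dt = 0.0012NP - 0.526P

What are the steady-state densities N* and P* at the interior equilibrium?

N* ≈ 438, P* ≈ 13.6

From dP/dt = 0 with P > 0: 0.0012N* = 0.526, so N* = 438.
Substitute into dN/dt = 0: 0.504(1 - 438/1400) = 0.0254P*.
The bracket is 0.687, giving P* = 0.346/0.0254 = 13.6.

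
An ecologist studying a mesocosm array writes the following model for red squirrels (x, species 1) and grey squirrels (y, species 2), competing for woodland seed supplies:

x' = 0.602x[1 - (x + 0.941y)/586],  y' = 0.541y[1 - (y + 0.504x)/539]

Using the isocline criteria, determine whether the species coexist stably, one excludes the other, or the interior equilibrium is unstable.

Compare the nullcline intercepts: K1/α12 = 586/0.941 = 623 > K2 = 539; K2/α21 = 539/0.504 = 1070 > K1 = 586.
Since both inequalities hold, each species can invade when rare, so the interior equilibrium is stable.

stable coexistence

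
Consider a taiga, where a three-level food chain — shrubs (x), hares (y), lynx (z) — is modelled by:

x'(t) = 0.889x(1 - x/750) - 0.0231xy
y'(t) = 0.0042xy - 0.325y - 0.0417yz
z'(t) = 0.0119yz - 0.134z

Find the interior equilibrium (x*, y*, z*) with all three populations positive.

From dz/dt = 0: 0.0119y* = 0.134, so y* = 11.3.
From dx/dt = 0: 0.889(1 - x*/750) = 0.0231·11.3, giving x* = 750·(1 - 0.293) = 531.
From dy/dt = 0: 0.0042·531 - 0.325 = 0.0417z*, so z* = 1.9/0.0417 = 45.6.

x* ≈ 531, y* ≈ 11.3, z* ≈ 45.6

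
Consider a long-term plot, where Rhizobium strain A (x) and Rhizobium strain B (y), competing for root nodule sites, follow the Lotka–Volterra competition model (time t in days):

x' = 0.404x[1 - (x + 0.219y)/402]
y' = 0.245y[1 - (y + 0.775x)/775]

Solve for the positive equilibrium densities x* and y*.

x* ≈ 280, y* ≈ 558

Setting both brackets to zero gives the nullclines x + 0.219y = 402 and 0.775x + y = 775.
Substituting y = 775 - 0.775x into the first: x(1 - 0.219·0.775) = 402 - 0.219·775.
So x* = 232/0.83 = 280, and then y* = 775 - 0.775·280 = 558.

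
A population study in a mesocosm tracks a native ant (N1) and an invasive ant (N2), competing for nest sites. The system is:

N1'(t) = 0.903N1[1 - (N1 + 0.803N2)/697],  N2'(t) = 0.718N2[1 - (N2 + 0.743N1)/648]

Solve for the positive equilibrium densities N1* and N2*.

Setting both brackets to zero gives the nullclines N1 + 0.803N2 = 697 and 0.743N1 + N2 = 648.
Substituting N2 = 648 - 0.743N1 into the first: N1(1 - 0.803·0.743) = 697 - 0.803·648.
So N1* = 177/0.403 = 438, and then N2* = 648 - 0.743·438 = 323.

N1* ≈ 438, N2* ≈ 323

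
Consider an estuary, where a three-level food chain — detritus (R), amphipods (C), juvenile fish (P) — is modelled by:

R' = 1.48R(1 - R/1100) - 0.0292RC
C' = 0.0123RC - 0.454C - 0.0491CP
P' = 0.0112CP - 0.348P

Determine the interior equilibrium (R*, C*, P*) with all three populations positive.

R* ≈ 426, C* ≈ 31.1, P* ≈ 97.4

From dP/dt = 0: 0.0112C* = 0.348, so C* = 31.1.
From dR/dt = 0: 1.48(1 - R*/1100) = 0.0292·31.1, giving R* = 1100·(1 - 0.613) = 426.
From dC/dt = 0: 0.0123·426 - 0.454 = 0.0491P*, so P* = 4.78/0.0491 = 97.4.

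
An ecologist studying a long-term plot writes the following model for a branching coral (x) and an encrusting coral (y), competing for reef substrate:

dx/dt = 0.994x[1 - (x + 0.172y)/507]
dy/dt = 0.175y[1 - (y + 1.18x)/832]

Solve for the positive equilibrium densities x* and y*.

Setting both brackets to zero gives the nullclines x + 0.172y = 507 and 1.18x + y = 832.
Substituting y = 832 - 1.18x into the first: x(1 - 0.172·1.18) = 507 - 0.172·832.
So x* = 364/0.797 = 457, and then y* = 832 - 1.18·457 = 293.

x* ≈ 457, y* ≈ 293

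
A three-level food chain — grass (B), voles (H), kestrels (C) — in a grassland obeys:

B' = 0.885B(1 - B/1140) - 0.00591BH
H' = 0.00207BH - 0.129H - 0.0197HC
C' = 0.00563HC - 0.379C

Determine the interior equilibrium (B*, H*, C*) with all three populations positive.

B* ≈ 628, H* ≈ 67.3, C* ≈ 59.4

From dC/dt = 0: 0.00563H* = 0.379, so H* = 67.3.
From dB/dt = 0: 0.885(1 - B*/1140) = 0.00591·67.3, giving B* = 1140·(1 - 0.45) = 628.
From dH/dt = 0: 0.00207·628 - 0.129 = 0.0197C*, so C* = 1.17/0.0197 = 59.4.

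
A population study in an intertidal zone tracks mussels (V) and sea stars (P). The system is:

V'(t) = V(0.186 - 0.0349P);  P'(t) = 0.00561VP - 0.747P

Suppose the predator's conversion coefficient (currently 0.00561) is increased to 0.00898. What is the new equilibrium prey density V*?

V* ≈ 83.2

At the interior fixed point, setting dP/dt = 0 with P > 0 fixes V* = (predator death rate)/(VP coefficient) — independent of the other coefficients.
With the change, V* = 0.747/0.00898 = 83.2; it falls from 133.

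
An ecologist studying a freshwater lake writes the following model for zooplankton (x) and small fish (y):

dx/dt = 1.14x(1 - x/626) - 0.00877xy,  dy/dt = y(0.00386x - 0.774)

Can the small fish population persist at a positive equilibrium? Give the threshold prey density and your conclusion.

Threshold x = 201; K > 201, so yes, the predator persists.

The predator equation gives dy/dt > 0 only when x > 0.774/0.00386 = 201.
Without the predator, x → K = 626. Since 626 > 201, the predator can invade and persist.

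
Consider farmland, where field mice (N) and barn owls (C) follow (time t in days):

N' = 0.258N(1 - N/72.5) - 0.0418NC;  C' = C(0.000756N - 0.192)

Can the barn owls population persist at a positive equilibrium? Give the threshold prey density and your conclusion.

Threshold N = 254; K < 254, so no, the predator goes extinct.

The predator equation gives dC/dt > 0 only when N > 0.192/0.000756 = 254.
Without the predator, N → K = 72.5. Since 72.5 < 254, the predator cannot invade.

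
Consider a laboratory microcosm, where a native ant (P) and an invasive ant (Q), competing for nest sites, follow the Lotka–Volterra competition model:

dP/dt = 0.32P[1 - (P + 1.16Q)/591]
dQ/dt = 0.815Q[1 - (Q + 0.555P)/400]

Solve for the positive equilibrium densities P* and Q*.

Setting both brackets to zero gives the nullclines P + 1.16Q = 591 and 0.555P + Q = 400.
Substituting Q = 400 - 0.555P into the first: P(1 - 1.16·0.555) = 591 - 1.16·400.
So P* = 127/0.356 = 357, and then Q* = 400 - 0.555·357 = 202.

P* ≈ 357, Q* ≈ 202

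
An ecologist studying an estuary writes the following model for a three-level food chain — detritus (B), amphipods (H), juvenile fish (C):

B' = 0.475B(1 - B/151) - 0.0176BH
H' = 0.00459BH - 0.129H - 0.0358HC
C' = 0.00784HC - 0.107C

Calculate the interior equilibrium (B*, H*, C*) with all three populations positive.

B* ≈ 74.6, H* ≈ 13.6, C* ≈ 5.97

From dC/dt = 0: 0.00784H* = 0.107, so H* = 13.6.
From dB/dt = 0: 0.475(1 - B*/151) = 0.0176·13.6, giving B* = 151·(1 - 0.506) = 74.6.
From dH/dt = 0: 0.00459·74.6 - 0.129 = 0.0358C*, so C* = 0.214/0.0358 = 5.97.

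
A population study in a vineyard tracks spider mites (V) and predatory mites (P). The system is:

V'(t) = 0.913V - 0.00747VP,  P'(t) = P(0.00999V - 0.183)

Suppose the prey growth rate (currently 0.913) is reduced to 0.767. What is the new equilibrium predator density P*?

P* ≈ 103

At the interior fixed point, setting dV/dt = 0 with V > 0 fixes P* = (prey growth rate)/(VP coefficient) — independent of the other coefficients.
With the change, P* = 0.767/0.00747 = 103; it falls from 122.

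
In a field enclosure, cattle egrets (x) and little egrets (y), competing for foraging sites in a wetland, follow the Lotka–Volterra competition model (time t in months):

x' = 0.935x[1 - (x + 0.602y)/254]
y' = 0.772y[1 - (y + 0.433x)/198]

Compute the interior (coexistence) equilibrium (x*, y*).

Setting both brackets to zero gives the nullclines x + 0.602y = 254 and 0.433x + y = 198.
Substituting y = 198 - 0.433x into the first: x(1 - 0.602·0.433) = 254 - 0.602·198.
So x* = 135/0.739 = 182, and then y* = 198 - 0.433·182 = 119.

x* ≈ 182, y* ≈ 119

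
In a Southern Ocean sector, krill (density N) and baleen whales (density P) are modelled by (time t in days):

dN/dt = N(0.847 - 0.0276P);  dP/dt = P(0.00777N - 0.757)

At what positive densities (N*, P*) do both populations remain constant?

Set dP/dt = 0 with P > 0: 0.00777N - 0.757 = 0, so N* = 0.757/0.00777 = 97.4.
Set dN/dt = 0 with N > 0: 0.847 - 0.0276P = 0, so P* = 0.847/0.0276 = 30.7.

N* ≈ 97.4, P* ≈ 30.7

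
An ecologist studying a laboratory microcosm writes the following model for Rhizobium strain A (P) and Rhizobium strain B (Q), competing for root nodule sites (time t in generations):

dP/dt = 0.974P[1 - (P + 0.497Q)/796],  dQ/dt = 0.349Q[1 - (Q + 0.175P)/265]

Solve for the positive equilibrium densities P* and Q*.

Setting both brackets to zero gives the nullclines P + 0.497Q = 796 and 0.175P + Q = 265.
Substituting Q = 265 - 0.175P into the first: P(1 - 0.497·0.175) = 796 - 0.497·265.
So P* = 664/0.913 = 728, and then Q* = 265 - 0.175·728 = 138.

P* ≈ 728, Q* ≈ 138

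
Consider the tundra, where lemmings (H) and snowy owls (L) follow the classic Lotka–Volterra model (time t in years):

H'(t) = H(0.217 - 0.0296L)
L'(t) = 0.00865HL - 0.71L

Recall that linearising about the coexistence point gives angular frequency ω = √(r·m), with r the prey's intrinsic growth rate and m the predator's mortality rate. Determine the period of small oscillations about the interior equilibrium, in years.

T ≈ 16 years

Here r = 0.217 and m = 0.71, so r·m = 0.154.
ω = √0.154 = 0.393 per year, hence T = 2π/ω ≈ 16 years.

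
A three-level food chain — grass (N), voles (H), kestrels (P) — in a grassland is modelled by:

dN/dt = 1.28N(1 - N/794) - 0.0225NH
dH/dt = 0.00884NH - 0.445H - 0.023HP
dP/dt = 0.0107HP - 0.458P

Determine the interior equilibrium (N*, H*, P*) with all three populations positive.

From dP/dt = 0: 0.0107H* = 0.458, so H* = 42.8.
From dN/dt = 0: 1.28(1 - N*/794) = 0.0225·42.8, giving N* = 794·(1 - 0.752) = 197.
From dH/dt = 0: 0.00884·197 - 0.445 = 0.023P*, so P* = 1.29/0.023 = 56.2.

N* ≈ 197, H* ≈ 42.8, P* ≈ 56.2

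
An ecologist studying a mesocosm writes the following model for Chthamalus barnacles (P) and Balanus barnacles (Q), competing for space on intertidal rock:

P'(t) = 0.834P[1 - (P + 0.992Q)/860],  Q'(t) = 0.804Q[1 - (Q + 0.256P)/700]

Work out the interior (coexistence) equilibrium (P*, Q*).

Setting both brackets to zero gives the nullclines P + 0.992Q = 860 and 0.256P + Q = 700.
Substituting Q = 700 - 0.256P into the first: P(1 - 0.992·0.256) = 860 - 0.992·700.
So P* = 166/0.746 = 222, and then Q* = 700 - 0.256·222 = 643.

P* ≈ 222, Q* ≈ 643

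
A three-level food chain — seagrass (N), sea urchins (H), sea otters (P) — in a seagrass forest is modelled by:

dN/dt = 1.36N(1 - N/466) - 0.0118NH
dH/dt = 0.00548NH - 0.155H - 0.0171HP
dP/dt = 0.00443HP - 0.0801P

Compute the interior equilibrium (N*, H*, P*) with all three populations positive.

From dP/dt = 0: 0.00443H* = 0.0801, so H* = 18.1.
From dN/dt = 0: 1.36(1 - N*/466) = 0.0118·18.1, giving N* = 466·(1 - 0.157) = 393.
From dH/dt = 0: 0.00548·393 - 0.155 = 0.0171P*, so P* = 2/0.0171 = 117.

N* ≈ 393, H* ≈ 18.1, P* ≈ 117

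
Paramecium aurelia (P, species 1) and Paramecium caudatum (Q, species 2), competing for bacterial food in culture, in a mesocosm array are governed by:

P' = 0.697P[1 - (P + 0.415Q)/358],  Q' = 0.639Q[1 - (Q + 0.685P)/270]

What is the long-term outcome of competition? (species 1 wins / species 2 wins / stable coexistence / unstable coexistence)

stable coexistence

Compare the nullcline intercepts: K1/α12 = 358/0.415 = 863 > K2 = 270; K2/α21 = 270/0.685 = 394 > K1 = 358.
Since both inequalities hold, each species can invade when rare, so the interior equilibrium is stable.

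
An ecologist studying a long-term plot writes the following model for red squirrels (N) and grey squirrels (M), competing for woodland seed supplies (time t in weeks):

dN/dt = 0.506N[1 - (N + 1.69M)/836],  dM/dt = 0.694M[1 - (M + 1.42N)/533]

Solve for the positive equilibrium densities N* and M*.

Setting both brackets to zero gives the nullclines N + 1.69M = 836 and 1.42N + M = 533.
Substituting M = 533 - 1.42N into the first: N(1 - 1.69·1.42) = 836 - 1.69·533.
So N* = -64.8/-1.4 = 46.3, and then M* = 533 - 1.42·46.3 = 467.

N* ≈ 46.3, M* ≈ 467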